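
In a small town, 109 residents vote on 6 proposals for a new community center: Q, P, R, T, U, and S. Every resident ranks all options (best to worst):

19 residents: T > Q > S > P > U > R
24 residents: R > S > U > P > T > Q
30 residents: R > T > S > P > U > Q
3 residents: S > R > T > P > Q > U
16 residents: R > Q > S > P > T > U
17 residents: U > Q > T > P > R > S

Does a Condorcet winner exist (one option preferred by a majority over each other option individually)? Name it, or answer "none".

R vs Q: 73–36 for R.
R vs P: 73–36 for R.
R vs T: 73–36 for R.
R vs U: 73–36 for R.
R vs S: 87–22 for R.
R beats every other option head-to-head.

R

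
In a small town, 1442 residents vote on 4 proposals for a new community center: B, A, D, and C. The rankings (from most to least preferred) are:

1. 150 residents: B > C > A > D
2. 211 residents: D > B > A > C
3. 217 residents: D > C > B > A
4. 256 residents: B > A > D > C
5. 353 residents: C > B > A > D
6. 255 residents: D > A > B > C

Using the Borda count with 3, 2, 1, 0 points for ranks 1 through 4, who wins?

B

B: 150·3 + 211·2 + 217·1 + 256·3 + 353·2 + 255·1 = 2818
A: 150·1 + 211·1 + 217·0 + 256·2 + 353·1 + 255·2 = 1736
D: 150·0 + 211·3 + 217·3 + 256·1 + 353·0 + 255·3 = 2305
C: 150·2 + 211·0 + 217·2 + 256·0 + 353·3 + 255·0 = 1793
B has the highest Borda score (2818).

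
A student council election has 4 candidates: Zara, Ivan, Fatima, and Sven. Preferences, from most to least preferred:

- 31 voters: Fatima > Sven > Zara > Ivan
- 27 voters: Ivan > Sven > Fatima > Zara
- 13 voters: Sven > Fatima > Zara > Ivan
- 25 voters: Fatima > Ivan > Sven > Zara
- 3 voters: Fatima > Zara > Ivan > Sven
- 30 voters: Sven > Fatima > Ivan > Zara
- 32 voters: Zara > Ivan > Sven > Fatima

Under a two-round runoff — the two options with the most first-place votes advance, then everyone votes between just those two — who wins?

Sven

Round 1 first-place votes: Zara 32, Ivan 27, Fatima 59, Sven 43.
Fatima and Sven advance.
Runoff: Fatima is preferred to Sven by 59 voters; Sven by 102.
Sven wins the runoff.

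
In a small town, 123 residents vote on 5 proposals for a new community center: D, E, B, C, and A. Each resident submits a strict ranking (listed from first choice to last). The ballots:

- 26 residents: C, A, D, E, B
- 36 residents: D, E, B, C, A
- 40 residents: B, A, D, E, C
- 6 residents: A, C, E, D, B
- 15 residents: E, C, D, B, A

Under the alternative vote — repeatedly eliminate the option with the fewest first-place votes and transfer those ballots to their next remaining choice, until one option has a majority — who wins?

Round 1: D 36, E 15, B 40, C 26, A 6. Eliminate A.
Round 2: D 36, E 15, B 40, C 32. Eliminate E.
Round 3: D 36, B 40, C 47. Eliminate D.
Round 4: B 76, C 47. B has a majority.

B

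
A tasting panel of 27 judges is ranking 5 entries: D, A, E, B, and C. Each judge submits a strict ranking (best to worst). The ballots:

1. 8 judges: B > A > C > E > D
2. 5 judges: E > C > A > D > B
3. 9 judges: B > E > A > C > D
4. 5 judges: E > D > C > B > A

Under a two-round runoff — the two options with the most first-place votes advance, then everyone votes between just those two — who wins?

B

Round 1 first-place votes: D 0, A 0, E 10, B 17, C 0.
B and E advance.
Runoff: B is preferred to E by 17 voters; E by 10.
B wins the runoff.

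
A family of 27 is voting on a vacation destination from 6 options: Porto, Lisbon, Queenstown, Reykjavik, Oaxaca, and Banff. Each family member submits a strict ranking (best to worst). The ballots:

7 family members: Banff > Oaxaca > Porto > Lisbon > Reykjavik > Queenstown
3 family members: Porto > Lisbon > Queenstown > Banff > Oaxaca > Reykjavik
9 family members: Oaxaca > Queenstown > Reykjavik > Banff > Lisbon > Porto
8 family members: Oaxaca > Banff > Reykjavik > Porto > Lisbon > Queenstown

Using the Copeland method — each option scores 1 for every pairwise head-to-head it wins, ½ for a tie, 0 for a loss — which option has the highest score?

Oaxaca

Porto: beats Lisbon and Queenstown; loses to Reykjavik, Oaxaca, and Banff → score 2.
Lisbon: beats Queenstown; loses to Porto, Reykjavik, Oaxaca, and Banff → score 1.
Queenstown: loses to Porto, Lisbon, Reykjavik, Oaxaca, and Banff → score 0.
Reykjavik: beats Porto, Lisbon, and Queenstown; loses to Oaxaca and Banff → score 3.
Oaxaca: beats Porto, Lisbon, Queenstown, Reykjavik, and Banff → score 5.
Banff: beats Porto, Lisbon, Queenstown, and Reykjavik; loses to Oaxaca → score 4.
Oaxaca has the best pairwise record.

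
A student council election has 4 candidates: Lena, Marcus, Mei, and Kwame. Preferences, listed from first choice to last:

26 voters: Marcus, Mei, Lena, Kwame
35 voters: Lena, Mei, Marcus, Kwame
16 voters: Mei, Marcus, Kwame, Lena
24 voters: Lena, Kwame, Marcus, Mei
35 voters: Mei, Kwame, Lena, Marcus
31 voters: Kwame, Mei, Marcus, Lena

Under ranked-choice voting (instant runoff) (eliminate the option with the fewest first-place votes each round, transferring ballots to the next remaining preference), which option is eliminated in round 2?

Round 1: Lena 59, Marcus 26, Mei 51, Kwame 31. Eliminate Marcus.
Round 2: Lena 59, Mei 77, Kwame 31. Eliminate Kwame.

Kwame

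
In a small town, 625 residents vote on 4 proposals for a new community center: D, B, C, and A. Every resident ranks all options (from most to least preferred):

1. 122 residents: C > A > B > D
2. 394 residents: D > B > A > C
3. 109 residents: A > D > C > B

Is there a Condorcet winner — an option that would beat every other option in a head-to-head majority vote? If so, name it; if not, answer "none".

D vs B: 503–122 for D.
D vs C: 503–122 for D.
D vs A: 394–231 for D.
D beats every other option head-to-head.

D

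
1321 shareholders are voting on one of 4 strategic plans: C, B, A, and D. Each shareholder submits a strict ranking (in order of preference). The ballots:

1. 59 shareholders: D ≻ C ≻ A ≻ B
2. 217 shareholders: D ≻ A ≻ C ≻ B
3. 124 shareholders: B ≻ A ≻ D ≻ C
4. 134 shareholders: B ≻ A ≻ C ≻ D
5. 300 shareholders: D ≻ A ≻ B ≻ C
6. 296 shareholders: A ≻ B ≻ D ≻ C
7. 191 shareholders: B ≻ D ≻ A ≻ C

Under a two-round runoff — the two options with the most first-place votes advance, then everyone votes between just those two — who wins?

Round 1 first-place votes: C 0, B 449, A 296, D 576.
D and B advance.
Runoff: D is preferred to B by 576 voters; B by 745.
B wins the runoff.

B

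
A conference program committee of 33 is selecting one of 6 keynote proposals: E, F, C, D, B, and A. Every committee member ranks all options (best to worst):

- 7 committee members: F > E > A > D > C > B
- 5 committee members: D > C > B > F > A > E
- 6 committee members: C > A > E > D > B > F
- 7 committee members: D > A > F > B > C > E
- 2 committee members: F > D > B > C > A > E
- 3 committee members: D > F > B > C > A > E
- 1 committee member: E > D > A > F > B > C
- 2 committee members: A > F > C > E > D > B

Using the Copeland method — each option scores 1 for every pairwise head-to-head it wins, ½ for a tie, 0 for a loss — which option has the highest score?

E: loses to F, C, D, B, and A → score 0.
F: beats E, C, B, and A; loses to D → score 4.
C: beats E and B; loses to F, D, and A → score 2.
D: beats E, F, C, B, and A → score 5.
B: beats E; loses to F, C, D, and A → score 1.
A: beats E, C, and B; loses to F and D → score 3.
D has the best pairwise record.

D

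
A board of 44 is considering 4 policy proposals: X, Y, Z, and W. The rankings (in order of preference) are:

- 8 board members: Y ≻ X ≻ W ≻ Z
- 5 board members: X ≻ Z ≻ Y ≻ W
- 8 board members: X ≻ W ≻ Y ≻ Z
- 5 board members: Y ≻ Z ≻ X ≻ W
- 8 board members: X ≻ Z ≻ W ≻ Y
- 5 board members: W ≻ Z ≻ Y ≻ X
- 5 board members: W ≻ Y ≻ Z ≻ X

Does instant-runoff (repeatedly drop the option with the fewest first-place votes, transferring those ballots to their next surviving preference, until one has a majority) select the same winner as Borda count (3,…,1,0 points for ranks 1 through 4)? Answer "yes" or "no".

Instant-runoff — R1 X 21, Y 13, Z 0, W 10 (Z out); R2 X 21, Y 13, W 10 (W out); R3 X 21, Y 23 (Y winner). Winner: Y.
Borda — scores: X 84, Y 67, Z 51, W 62. Winner: X.
The two methods disagree.

no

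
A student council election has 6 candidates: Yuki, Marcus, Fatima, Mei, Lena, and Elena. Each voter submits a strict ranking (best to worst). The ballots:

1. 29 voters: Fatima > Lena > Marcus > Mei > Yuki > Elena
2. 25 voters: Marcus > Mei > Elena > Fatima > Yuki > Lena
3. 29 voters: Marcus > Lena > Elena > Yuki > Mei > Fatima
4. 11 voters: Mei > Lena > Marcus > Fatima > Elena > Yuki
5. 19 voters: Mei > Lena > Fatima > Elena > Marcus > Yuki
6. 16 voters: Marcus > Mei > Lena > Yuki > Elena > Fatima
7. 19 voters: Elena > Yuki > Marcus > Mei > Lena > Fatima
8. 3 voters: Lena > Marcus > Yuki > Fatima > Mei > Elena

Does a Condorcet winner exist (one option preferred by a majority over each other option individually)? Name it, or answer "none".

Marcus vs Yuki: 132–19 for Marcus.
Marcus vs Fatima: 103–48 for Marcus.
Marcus vs Mei: 121–30 for Marcus.
Marcus vs Lena: 89–62 for Marcus.
Marcus vs Elena: 113–38 for Marcus.
Marcus beats every other option head-to-head.

Marcus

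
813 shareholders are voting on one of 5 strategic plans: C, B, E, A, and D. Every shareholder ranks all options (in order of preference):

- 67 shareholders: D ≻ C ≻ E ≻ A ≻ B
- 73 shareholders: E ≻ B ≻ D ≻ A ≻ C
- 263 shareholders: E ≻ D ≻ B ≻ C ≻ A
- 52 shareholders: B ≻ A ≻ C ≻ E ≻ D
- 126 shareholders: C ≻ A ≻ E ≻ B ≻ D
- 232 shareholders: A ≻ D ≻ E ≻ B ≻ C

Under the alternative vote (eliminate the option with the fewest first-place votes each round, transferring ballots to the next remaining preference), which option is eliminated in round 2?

Round 1: C 126, B 52, E 336, A 232, D 67. Eliminate B.
Round 2: C 126, E 336, A 284, D 67. Eliminate D.

D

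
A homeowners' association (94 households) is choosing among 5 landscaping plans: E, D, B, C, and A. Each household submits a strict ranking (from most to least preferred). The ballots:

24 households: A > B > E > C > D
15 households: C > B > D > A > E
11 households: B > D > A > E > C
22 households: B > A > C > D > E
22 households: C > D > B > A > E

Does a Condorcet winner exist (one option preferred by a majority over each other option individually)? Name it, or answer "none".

B vs E: 94–0 for B.
B vs D: 72–22 for B.
B vs C: 57–37 for B.
B vs A: 70–24 for B.
B beats every other option head-to-head.

B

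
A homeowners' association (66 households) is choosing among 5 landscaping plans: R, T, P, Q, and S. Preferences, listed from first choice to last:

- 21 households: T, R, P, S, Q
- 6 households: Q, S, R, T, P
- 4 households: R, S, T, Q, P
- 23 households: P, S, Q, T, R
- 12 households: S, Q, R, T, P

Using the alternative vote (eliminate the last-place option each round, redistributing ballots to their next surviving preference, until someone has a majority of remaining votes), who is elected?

P

Round 1: R 4, T 21, P 23, Q 6, S 12. Eliminate R.
Round 2: T 21, P 23, Q 6, S 16. Eliminate Q.
Round 3: T 21, P 23, S 22. Eliminate T.
Round 4: P 44, S 22. P has a majority.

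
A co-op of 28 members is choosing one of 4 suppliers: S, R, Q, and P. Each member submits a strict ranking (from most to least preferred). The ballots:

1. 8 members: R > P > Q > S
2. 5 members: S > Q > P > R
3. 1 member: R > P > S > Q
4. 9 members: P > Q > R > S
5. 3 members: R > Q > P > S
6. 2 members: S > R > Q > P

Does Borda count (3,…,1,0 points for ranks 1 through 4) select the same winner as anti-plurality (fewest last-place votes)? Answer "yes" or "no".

no

Borda — scores: S 22, R 49, Q 44, P 53. Winner: P.
Anti-plurality — last-place votes: S 20, R 5, Q 1, P 2. Winner: Q.
The two methods disagree.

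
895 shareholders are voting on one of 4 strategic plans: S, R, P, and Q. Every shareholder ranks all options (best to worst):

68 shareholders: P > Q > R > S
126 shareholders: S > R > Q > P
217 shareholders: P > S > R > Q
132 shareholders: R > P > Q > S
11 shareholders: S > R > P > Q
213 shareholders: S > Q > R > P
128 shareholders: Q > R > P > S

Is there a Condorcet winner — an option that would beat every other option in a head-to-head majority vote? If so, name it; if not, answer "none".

Checking pairwise contests:
P beats S 545–350.
S beats R 567–328.
R beats P 610–285.
S beats Q 567–328.
Every option loses at least one head-to-head, so there is no Condorcet winner.

none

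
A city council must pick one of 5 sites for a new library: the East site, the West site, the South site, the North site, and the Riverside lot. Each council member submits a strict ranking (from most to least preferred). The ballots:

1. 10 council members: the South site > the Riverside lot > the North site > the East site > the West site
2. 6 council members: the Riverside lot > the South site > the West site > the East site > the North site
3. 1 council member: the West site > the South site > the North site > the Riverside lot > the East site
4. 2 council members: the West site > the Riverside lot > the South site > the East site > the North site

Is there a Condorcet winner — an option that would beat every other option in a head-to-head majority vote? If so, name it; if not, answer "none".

the South site

the South site vs the East site: 19–0 for the South site.
the South site vs the West site: 16–3 for the South site.
the South site vs the North site: 19–0 for the South site.
the South site vs the Riverside lot: 11–8 for the South site.
the South site beats every other option head-to-head.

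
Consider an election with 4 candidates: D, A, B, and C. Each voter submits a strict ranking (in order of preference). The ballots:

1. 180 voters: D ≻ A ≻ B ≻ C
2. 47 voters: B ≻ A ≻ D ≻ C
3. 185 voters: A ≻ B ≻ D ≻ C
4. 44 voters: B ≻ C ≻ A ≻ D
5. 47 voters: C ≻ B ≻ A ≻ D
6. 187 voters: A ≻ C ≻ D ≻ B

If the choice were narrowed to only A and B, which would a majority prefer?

Voters preferring A to B: 552; preferring B to A: 138.
A wins the head-to-head.

A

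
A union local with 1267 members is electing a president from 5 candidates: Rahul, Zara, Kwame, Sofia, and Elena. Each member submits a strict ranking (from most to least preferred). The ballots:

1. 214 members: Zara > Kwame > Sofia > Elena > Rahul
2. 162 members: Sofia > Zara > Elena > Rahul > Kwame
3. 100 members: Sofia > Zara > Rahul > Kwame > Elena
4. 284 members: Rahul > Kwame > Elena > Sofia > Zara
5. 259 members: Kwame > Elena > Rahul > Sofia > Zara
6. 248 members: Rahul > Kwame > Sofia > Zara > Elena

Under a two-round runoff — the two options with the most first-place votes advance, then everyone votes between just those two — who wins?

Rahul

Round 1 first-place votes: Rahul 532, Zara 214, Kwame 259, Sofia 262, Elena 0.
Rahul and Sofia advance.
Runoff: Rahul is preferred to Sofia by 791 voters; Sofia by 476.
Rahul wins the runoff.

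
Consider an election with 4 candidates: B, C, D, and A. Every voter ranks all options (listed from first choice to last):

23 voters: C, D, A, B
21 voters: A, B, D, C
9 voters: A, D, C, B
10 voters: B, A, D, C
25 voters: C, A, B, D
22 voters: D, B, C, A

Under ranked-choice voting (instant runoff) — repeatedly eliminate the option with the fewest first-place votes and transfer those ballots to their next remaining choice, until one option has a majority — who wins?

Round 1: B 10, C 48, D 22, A 30. Eliminate B.
Round 2: C 48, D 22, A 40. Eliminate D.
Round 3: C 70, A 40. C has a majority.

C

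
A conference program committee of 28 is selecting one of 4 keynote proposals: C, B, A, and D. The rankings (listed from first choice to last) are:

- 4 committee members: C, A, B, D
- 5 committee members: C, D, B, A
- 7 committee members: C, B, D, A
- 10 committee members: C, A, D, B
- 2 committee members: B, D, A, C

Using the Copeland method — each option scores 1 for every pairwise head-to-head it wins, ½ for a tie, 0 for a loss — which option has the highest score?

C: beats B, A, and D → score 3.
B: ties A; loses to C and D → score 0.5.
A: ties B and D; loses to C → score 1.
D: beats B; ties A; loses to C → score 1.5.
C has the best pairwise record.

C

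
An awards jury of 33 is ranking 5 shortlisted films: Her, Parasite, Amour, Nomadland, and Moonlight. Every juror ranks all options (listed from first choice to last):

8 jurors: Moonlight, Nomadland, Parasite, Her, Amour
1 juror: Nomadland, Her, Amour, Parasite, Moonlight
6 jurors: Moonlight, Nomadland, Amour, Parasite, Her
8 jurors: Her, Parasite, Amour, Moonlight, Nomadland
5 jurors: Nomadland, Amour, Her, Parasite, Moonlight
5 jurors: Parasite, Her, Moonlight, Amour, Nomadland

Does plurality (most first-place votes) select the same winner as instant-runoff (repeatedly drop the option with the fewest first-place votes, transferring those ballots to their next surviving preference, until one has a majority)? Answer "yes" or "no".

no

Plurality — first-place votes: Her 8, Parasite 5, Amour 0, Nomadland 6, Moonlight 14. Winner: Moonlight.
Instant-runoff — R1 Her 8, Parasite 5, Amour 0, Nomadland 6, Moonlight 14 (Amour out); R2 Her 8, Parasite 5, Nomadland 6, Moonlight 14 (Parasite out); R3 Her 13, Nomadland 6, Moonlight 14 (Nomadland out); R4 Her 19, Moonlight 14 (Her winner). Winner: Her.
The two methods disagree.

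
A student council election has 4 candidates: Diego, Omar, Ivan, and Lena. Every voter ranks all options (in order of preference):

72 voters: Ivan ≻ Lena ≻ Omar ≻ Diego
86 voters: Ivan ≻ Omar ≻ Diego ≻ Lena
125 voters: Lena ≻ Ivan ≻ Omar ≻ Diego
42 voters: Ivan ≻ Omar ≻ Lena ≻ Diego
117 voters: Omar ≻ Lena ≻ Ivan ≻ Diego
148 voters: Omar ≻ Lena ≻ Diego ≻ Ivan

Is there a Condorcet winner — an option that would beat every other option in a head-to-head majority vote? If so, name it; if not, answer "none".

none

Checking pairwise contests:
Omar beats Diego 590–0.
Ivan beats Omar 325–265.
Lena beats Ivan 390–200.
Omar beats Lena 393–197.
Every option loses at least one head-to-head, so there is no Condorcet winner.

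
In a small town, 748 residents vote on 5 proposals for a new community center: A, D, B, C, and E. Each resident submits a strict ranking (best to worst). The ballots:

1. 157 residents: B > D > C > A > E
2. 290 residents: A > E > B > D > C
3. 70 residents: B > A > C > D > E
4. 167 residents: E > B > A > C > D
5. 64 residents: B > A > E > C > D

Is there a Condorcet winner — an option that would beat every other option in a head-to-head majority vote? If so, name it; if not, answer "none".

Checking pairwise contests:
B beats A 458–290.
A beats D 591–157.
E beats B 457–291.
A beats C 591–157.
A beats E 581–167.
Every option loses at least one head-to-head, so there is no Condorcet winner.

none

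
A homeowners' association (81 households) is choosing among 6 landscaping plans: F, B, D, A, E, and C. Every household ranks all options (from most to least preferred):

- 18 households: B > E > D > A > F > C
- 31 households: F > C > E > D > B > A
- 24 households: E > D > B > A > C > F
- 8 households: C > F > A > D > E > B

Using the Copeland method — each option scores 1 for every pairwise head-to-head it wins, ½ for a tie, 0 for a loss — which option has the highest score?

F: beats C; loses to B, D, A, and E → score 1.
B: beats F, A, and C; loses to D and E → score 3.
D: beats F, B, A, and C; loses to E → score 4.
A: beats F and C; loses to B, D, and E → score 2.
E: beats F, B, D, A, and C → score 5.
C: loses to F, B, D, A, and E → score 0.
E has the best pairwise record.

E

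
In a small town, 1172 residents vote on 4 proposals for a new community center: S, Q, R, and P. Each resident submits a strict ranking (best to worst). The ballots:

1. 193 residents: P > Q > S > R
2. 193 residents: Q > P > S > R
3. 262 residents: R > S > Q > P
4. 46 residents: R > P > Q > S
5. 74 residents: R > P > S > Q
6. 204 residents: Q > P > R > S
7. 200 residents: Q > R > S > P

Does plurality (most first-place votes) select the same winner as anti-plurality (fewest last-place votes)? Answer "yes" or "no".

yes

Plurality — first-place votes: S 0, Q 597, R 382, P 193. Winner: Q.
Anti-plurality — last-place votes: S 250, Q 74, R 386, P 462. Winner: Q.
The two methods agree.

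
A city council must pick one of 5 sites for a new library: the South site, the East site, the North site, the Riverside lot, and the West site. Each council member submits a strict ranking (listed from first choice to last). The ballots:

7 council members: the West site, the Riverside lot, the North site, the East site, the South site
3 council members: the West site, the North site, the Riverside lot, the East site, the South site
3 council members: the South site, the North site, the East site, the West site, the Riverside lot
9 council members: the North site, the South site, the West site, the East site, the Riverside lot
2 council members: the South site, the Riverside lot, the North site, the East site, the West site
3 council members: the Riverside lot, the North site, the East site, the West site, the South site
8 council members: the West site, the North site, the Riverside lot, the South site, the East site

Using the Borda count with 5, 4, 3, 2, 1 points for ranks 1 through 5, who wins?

the South site: 7·1 + 3·1 + 3·5 + 9·4 + 2·5 + 3·1 + 8·2 = 90
the East site: 7·2 + 3·2 + 3·3 + 9·2 + 2·2 + 3·3 + 8·1 = 68
the North site: 7·3 + 3·4 + 3·4 + 9·5 + 2·3 + 3·4 + 8·4 = 140
the Riverside lot: 7·4 + 3·3 + 3·1 + 9·1 + 2·4 + 3·5 + 8·3 = 96
the West site: 7·5 + 3·5 + 3·2 + 9·3 + 2·1 + 3·2 + 8·5 = 131
the North site has the highest Borda score (140).

the North site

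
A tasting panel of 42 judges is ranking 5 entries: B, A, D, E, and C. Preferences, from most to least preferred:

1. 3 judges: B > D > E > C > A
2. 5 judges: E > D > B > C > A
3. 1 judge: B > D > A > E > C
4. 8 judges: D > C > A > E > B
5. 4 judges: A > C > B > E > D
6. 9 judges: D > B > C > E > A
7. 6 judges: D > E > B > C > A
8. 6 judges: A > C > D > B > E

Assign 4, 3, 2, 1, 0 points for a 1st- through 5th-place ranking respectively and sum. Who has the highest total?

B: 3·4 + 5·2 + 1·4 + 8·0 + 4·2 + 9·3 + 6·2 + 6·1 = 79
A: 3·0 + 5·0 + 1·2 + 8·2 + 4·4 + 9·0 + 6·0 + 6·4 = 58
D: 3·3 + 5·3 + 1·3 + 8·4 + 4·0 + 9·4 + 6·4 + 6·2 = 131
E: 3·2 + 5·4 + 1·1 + 8·1 + 4·1 + 9·1 + 6·3 + 6·0 = 66
C: 3·1 + 5·1 + 1·0 + 8·3 + 4·3 + 9·2 + 6·1 + 6·3 = 86
D has the highest Borda score (131).

D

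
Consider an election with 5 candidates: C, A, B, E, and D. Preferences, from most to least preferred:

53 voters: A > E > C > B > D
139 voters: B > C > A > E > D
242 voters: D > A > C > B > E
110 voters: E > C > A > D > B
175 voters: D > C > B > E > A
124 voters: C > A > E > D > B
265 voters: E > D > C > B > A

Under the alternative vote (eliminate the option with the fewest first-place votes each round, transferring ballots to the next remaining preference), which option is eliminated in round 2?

C

Round 1: C 124, A 53, B 139, E 375, D 417. Eliminate A.
Round 2: C 124, B 139, E 428, D 417. Eliminate C.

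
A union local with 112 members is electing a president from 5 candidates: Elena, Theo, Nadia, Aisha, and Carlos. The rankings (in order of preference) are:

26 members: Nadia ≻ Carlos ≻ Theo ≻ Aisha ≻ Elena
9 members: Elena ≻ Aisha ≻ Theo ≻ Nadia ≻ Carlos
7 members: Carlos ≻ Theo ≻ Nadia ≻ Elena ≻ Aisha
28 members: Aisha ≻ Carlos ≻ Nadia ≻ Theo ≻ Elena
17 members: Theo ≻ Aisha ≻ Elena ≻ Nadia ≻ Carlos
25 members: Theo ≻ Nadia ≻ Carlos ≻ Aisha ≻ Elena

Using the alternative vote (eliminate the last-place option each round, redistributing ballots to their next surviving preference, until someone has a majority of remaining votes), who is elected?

Round 1: Elena 9, Theo 42, Nadia 26, Aisha 28, Carlos 7. Eliminate Carlos.
Round 2: Elena 9, Theo 49, Nadia 26, Aisha 28. Eliminate Elena.
Round 3: Theo 49, Nadia 26, Aisha 37. Eliminate Nadia.
Round 4: Theo 75, Aisha 37. Theo has a majority.

Theo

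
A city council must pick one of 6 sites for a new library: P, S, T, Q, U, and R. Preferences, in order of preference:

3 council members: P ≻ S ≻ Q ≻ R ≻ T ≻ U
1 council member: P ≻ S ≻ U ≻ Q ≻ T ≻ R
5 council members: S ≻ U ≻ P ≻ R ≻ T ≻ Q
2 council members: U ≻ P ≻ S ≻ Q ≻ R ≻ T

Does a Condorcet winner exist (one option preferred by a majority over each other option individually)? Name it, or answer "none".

Checking pairwise contests:
U beats P 7–4.
P beats S 6–5.
P beats T 11–0.
P beats Q 11–0.
S beats U 9–2.
P beats R 11–0.
Every option loses at least one head-to-head, so there is no Condorcet winner.

none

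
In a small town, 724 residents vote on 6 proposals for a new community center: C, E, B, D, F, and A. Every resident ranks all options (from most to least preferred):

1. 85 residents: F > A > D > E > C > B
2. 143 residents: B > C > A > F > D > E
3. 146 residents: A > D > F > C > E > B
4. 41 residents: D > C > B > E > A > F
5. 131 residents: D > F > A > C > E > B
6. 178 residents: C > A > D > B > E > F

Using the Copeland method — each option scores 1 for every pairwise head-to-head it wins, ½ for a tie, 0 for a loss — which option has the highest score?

A

C: beats E and B; ties F and A; loses to D → score 3.
E: ties B; loses to C, D, F, and A → score 0.5.
B: ties E and F; loses to C, D, and A → score 1.
D: beats C, E, B, and F; loses to A → score 4.
F: beats E; ties C and B; loses to D and A → score 2.
A: beats E, B, D, and F; ties C → score 4.5.
A has the best pairwise record.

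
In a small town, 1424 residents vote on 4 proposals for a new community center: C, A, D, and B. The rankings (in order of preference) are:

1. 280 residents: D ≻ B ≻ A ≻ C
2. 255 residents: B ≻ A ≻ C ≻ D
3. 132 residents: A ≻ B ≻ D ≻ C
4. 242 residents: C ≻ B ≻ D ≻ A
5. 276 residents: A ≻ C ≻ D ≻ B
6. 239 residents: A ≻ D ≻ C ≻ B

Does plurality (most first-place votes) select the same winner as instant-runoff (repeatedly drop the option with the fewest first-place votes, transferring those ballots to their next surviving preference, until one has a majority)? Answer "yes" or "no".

Plurality — first-place votes: C 242, A 647, D 280, B 255. Winner: A.
Instant-runoff — R1 C 242, A 647, D 280, B 255 (C out); R2 A 647, D 280, B 497 (D out); R3 A 647, B 777 (B winner). Winner: B.
The two methods disagree.

no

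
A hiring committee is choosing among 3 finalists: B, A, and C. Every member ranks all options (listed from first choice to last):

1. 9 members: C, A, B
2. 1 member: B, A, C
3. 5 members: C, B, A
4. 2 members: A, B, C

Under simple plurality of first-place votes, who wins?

First-place votes: B 1, A 2, C 14.
C has the most first-place votes.

C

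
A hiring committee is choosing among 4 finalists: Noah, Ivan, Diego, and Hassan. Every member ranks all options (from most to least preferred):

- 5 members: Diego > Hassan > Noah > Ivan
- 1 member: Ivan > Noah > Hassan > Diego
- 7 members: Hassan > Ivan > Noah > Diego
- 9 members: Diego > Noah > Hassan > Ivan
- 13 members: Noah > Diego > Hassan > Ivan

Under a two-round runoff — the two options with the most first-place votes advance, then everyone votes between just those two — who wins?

Round 1 first-place votes: Noah 13, Ivan 1, Diego 14, Hassan 7.
Diego and Noah advance.
Runoff: Diego is preferred to Noah by 14 voters; Noah by 21.
Noah wins the runoff.

Noah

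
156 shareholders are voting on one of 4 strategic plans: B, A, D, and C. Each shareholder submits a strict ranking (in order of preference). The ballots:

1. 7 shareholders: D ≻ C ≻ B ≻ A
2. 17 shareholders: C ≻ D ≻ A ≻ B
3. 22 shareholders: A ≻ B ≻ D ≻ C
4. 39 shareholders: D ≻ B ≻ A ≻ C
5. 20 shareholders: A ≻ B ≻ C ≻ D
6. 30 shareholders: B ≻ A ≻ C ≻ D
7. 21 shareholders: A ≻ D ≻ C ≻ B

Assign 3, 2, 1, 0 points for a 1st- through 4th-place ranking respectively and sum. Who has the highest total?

B: 7·1 + 17·0 + 22·2 + 39·2 + 20·2 + 30·3 + 21·0 = 259
A: 7·0 + 17·1 + 22·3 + 39·1 + 20·3 + 30·2 + 21·3 = 305
D: 7·3 + 17·2 + 22·1 + 39·3 + 20·0 + 30·0 + 21·2 = 236
C: 7·2 + 17·3 + 22·0 + 39·0 + 20·1 + 30·1 + 21·1 = 136
A has the highest Borda score (305).

A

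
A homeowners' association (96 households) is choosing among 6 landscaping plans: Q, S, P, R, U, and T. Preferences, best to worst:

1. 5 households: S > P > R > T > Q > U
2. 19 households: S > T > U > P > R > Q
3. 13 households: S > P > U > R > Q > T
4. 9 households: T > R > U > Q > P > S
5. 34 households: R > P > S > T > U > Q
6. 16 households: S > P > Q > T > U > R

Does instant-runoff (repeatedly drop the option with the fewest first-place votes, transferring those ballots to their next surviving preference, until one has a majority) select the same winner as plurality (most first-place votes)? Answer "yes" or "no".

yes

Instant-runoff — R1 Q 0, S 53, P 0, R 34, U 0, T 9 (S winner). Winner: S.
Plurality — first-place votes: Q 0, S 53, P 0, R 34, U 0, T 9. Winner: S.
The two methods agree.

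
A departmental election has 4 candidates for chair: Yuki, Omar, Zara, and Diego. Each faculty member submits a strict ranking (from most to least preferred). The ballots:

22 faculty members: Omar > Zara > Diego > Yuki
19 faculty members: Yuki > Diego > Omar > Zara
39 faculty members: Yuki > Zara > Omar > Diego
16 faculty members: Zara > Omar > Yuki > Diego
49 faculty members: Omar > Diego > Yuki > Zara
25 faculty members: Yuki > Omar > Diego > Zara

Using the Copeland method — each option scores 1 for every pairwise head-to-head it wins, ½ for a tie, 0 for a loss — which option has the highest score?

Yuki: beats Zara and Diego; loses to Omar → score 2.
Omar: beats Yuki, Zara, and Diego → score 3.
Zara: loses to Yuki, Omar, and Diego → score 0.
Diego: beats Zara; loses to Yuki and Omar → score 1.
Omar has the best pairwise record.

Omar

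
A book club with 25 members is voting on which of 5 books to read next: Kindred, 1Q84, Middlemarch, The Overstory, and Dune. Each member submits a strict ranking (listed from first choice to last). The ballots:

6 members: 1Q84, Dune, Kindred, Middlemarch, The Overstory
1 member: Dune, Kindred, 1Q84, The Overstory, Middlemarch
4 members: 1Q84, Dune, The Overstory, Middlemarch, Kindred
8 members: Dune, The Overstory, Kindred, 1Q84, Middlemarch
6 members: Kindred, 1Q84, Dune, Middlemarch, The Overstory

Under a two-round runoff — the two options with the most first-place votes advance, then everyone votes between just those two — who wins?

Round 1 first-place votes: Kindred 6, 1Q84 10, Middlemarch 0, The Overstory 0, Dune 9.
1Q84 and Dune advance.
Runoff: 1Q84 is preferred to Dune by 16 voters; Dune by 9.
1Q84 wins the runoff.

1Q84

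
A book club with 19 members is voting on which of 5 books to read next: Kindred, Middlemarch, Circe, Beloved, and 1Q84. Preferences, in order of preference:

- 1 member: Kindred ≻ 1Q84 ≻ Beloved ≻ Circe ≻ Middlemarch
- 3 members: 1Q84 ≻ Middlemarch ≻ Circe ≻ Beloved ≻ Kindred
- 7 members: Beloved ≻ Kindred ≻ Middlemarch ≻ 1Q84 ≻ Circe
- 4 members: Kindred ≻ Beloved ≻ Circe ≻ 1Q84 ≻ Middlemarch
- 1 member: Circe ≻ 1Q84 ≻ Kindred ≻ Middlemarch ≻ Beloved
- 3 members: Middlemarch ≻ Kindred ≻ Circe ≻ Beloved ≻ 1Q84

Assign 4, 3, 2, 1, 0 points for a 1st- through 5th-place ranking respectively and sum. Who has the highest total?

Kindred

Kindred: 1·4 + 3·0 + 7·3 + 4·4 + 1·2 + 3·3 = 52
Middlemarch: 1·0 + 3·3 + 7·2 + 4·0 + 1·1 + 3·4 = 36
Circe: 1·1 + 3·2 + 7·0 + 4·2 + 1·4 + 3·2 = 25
Beloved: 1·2 + 3·1 + 7·4 + 4·3 + 1·0 + 3·1 = 48
1Q84: 1·3 + 3·4 + 7·1 + 4·1 + 1·3 + 3·0 = 29
Kindred has the highest Borda score (52).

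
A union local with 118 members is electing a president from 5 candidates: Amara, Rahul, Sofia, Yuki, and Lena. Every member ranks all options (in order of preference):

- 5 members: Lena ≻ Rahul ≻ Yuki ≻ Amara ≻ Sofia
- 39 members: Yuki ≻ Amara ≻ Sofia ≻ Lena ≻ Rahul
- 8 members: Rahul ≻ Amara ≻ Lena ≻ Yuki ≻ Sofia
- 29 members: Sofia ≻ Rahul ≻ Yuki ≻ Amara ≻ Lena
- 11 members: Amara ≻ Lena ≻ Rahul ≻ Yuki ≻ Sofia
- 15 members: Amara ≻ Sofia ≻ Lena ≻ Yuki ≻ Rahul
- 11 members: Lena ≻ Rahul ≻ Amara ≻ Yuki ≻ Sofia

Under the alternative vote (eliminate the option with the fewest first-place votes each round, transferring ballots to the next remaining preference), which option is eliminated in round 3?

Sofia

Round 1: Amara 26, Rahul 8, Sofia 29, Yuki 39, Lena 16. Eliminate Rahul.
Round 2: Amara 34, Sofia 29, Yuki 39, Lena 16. Eliminate Lena.
Round 3: Amara 45, Sofia 29, Yuki 44. Eliminate Sofia.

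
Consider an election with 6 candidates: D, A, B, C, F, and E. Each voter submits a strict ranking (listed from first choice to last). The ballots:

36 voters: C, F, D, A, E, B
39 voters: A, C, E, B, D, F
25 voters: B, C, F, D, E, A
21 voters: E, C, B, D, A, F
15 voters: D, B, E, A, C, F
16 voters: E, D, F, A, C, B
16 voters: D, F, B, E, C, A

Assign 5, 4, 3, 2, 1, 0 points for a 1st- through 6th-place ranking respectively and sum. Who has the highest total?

C

D: 36·3 + 39·1 + 25·2 + 21·2 + 15·5 + 16·4 + 16·5 = 458
A: 36·2 + 39·5 + 25·0 + 21·1 + 15·2 + 16·2 + 16·0 = 350
B: 36·0 + 39·2 + 25·5 + 21·3 + 15·4 + 16·0 + 16·3 = 374
C: 36·5 + 39·4 + 25·4 + 21·4 + 15·1 + 16·1 + 16·1 = 567
F: 36·4 + 39·0 + 25·3 + 21·0 + 15·0 + 16·3 + 16·4 = 331
E: 36·1 + 39·3 + 25·1 + 21·5 + 15·3 + 16·5 + 16·2 = 440
C has the highest Borda score (567).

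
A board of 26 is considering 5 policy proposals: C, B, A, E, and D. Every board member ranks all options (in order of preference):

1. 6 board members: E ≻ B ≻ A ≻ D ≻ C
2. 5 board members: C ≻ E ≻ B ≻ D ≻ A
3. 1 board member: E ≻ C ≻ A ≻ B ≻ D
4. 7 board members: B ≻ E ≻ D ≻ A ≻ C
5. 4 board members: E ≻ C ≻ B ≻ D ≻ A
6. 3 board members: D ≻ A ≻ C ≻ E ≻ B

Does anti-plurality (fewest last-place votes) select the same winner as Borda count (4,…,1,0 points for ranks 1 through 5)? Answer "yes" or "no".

Anti-plurality — last-place votes: C 13, B 3, A 9, E 0, D 1. Winner: E.
Borda — scores: C 41, B 65, A 30, E 83, D 41. Winner: E.
The two methods agree.

yes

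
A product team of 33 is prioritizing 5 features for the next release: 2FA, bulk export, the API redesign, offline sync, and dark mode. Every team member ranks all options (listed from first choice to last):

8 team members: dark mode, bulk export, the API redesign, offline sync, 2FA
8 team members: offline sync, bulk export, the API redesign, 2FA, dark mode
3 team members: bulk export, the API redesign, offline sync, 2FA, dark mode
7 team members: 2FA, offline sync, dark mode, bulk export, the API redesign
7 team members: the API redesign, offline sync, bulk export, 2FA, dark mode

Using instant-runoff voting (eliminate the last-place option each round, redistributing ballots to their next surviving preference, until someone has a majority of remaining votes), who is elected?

the API redesign

Round 1: 2FA 7, bulk export 3, the API redesign 7, offline sync 8, dark mode 8. Eliminate bulk export.
Round 2: 2FA 7, the API redesign 10, offline sync 8, dark mode 8. Eliminate 2FA.
Round 3: the API redesign 10, offline sync 15, dark mode 8. Eliminate dark mode.
Round 4: the API redesign 18, offline sync 15. The API redesign has a majority.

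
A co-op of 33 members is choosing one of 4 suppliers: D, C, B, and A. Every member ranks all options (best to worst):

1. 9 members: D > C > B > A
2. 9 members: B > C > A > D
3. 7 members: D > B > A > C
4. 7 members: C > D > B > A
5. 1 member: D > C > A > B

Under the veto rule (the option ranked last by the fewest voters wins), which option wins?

B

Last-place votes: D 9, C 7, B 1, A 16.
B is ranked last by the fewest voters, so B wins.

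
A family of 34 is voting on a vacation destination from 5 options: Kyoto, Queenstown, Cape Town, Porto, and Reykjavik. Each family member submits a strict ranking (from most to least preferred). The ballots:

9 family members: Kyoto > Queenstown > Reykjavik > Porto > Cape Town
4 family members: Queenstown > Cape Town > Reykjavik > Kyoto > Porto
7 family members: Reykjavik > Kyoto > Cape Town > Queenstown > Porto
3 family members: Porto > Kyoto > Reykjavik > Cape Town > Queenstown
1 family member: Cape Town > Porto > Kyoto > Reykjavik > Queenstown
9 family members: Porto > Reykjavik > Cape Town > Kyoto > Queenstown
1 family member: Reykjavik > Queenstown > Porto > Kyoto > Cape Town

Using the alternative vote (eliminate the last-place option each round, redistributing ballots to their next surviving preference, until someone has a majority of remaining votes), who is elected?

Reykjavik

Round 1: Kyoto 9, Queenstown 4, Cape Town 1, Porto 12, Reykjavik 8. Eliminate Cape Town.
Round 2: Kyoto 9, Queenstown 4, Porto 13, Reykjavik 8. Eliminate Queenstown.
Round 3: Kyoto 9, Porto 13, Reykjavik 12. Eliminate Kyoto.
Round 4: Porto 13, Reykjavik 21. Reykjavik has a majority.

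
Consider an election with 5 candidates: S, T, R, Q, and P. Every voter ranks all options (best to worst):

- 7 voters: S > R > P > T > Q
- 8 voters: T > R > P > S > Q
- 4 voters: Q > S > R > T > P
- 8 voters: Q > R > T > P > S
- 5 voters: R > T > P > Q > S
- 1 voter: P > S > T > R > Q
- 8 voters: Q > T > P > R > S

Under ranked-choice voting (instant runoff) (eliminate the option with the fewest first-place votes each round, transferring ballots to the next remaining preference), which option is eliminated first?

P

Round 1: S 7, T 8, R 5, Q 20, P 1. Eliminate P.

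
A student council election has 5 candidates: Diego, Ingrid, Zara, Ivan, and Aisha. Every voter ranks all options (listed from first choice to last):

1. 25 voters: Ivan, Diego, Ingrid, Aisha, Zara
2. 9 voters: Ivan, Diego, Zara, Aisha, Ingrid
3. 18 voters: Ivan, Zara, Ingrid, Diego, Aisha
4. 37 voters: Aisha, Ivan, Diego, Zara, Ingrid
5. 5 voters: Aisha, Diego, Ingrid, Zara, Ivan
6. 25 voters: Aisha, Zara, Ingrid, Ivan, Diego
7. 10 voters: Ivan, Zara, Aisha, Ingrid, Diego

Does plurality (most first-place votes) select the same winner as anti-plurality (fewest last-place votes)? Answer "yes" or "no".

Plurality — first-place votes: Diego 0, Ingrid 0, Zara 0, Ivan 62, Aisha 67. Winner: Aisha.
Anti-plurality — last-place votes: Diego 35, Ingrid 46, Zara 25, Ivan 5, Aisha 18. Winner: Ivan.
The two methods disagree.

no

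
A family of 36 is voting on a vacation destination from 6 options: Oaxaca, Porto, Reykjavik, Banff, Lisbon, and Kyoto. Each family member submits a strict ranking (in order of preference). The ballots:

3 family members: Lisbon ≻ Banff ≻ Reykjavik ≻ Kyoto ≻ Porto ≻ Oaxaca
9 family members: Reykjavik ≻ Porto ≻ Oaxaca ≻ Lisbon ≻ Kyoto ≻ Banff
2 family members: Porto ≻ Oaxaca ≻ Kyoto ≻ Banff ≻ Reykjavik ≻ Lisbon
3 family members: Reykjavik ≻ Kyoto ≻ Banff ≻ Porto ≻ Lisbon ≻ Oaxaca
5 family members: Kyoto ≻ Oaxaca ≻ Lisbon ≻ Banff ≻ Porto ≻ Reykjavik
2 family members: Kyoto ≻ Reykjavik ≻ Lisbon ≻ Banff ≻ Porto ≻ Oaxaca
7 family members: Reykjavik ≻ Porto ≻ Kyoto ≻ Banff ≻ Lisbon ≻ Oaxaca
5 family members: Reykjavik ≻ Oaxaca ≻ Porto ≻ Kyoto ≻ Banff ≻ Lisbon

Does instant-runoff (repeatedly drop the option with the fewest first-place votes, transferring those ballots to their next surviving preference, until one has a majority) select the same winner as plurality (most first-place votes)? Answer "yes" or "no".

Instant-runoff — R1 Oaxaca 0, Porto 2, Reykjavik 24, Banff 0, Lisbon 3, Kyoto 7 (Reykjavik winner). Winner: Reykjavik.
Plurality — first-place votes: Oaxaca 0, Porto 2, Reykjavik 24, Banff 0, Lisbon 3, Kyoto 7. Winner: Reykjavik.
The two methods agree.

yes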